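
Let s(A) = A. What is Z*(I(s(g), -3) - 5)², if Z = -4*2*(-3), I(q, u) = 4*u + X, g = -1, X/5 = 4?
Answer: 216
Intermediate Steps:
X = 20 (X = 5*4 = 20)
I(q, u) = 20 + 4*u (I(q, u) = 4*u + 20 = 20 + 4*u)
Z = 24 (Z = -8*(-3) = 24)
Z*(I(s(g), -3) - 5)² = 24*((20 + 4*(-3)) - 5)² = 24*((20 - 12) - 5)² = 24*(8 - 5)² = 24*3² = 24*9 = 216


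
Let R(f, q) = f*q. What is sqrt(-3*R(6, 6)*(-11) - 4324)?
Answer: 56*I ≈ 56.0*I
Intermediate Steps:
sqrt(-3*R(6, 6)*(-11) - 4324) = sqrt(-18*6*(-11) - 4324) = sqrt(-3*36*(-11) - 4324) = sqrt(-108*(-11) - 4324) = sqrt(1188 - 4324) = sqrt(-3136) = 56*I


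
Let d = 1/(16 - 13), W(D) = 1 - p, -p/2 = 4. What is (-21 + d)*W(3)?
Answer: -186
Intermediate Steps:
p = -8 (p = -2*4 = -8)
W(D) = 9 (W(D) = 1 - 1*(-8) = 1 + 8 = 9)
d = 1/3 ≈ 0.33333
(-21 + d)*W(3) = (-21 + 1/3)*9 = -62/3*9 = -186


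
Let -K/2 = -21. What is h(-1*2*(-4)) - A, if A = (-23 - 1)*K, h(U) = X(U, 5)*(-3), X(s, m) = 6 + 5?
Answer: 975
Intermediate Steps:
X(s, m) = 11
K = 42 (K = -2*(-21) = 42)
h(U) = -33 (h(U) = 11*(-3) = -33)
A = -1008 (A = (-23 - 1)*42 = -24*42 = -1008)
h(-1*2*(-4)) - A = -33 - 1*(-1008) = -33 + 1008 = 975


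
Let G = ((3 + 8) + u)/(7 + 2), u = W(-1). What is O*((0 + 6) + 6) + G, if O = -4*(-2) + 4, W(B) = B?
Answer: 1306/9 ≈ 145.11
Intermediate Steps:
u = -1
G = 10/9 (G = ((3 + 8) - 1)/(7 + 2) = (11 - 1)/9 = 10*(⅑) = 10/9 ≈ 1.1111)
O = 12 (O = 8 + 4 = 12)
O*((0 + 6) + 6) + G = 12*((0 + 6) + 6) + 10/9 = 12*(6 + 6) + 10/9 = 12*12 + 10/9 = 144 + 10/9 = 1306/9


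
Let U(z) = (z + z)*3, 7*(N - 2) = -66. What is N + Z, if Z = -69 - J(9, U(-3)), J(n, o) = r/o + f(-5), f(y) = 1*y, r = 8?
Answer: -4472/63 ≈ -70.984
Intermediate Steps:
N = -52/7 (N = 2 + (1/7)*(-66) = 2 - 66/7 = -52/7 ≈ -7.4286)
f(y) = y
U(z) = 6*z (U(z) = (2*z)*3 = 6*z)
J(n, o) = -5 + 8/o (J(n, o) = 8/o - 5 = -5 + 8/o)
Z = -572/9 (Z = -69 - (-5 + 8/((6*(-3)))) = -69 - (-5 + 8/(-18)) = -69 - (-5 + 8*(-1/18)) = -69 - (-5 - 4/9) = -69 - 1*(-49/9) = -69 + 49/9 = -572/9 ≈ -63.556)
N + Z = -52/7 - 572/9 = -4472/63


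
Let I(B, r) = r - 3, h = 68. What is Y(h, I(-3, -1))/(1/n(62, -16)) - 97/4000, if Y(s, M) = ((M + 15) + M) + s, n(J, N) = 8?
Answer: 2399903/4000 ≈ 599.98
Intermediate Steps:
I(B, r) = -3 + r
Y(s, M) = 15 + s + 2*M (Y(s, M) = ((15 + M) + M) + s = (15 + 2*M) + s = 15 + s + 2*M)
Y(h, I(-3, -1))/(1/n(62, -16)) - 97/4000 = (15 + 68 + 2*(-3 - 1))/(1/8) - 97/4000 = (15 + 68 + 2*(-4))/(1/8) - 97*1/4000 = (15 + 68 - 8)*8 - 97/4000 = 75*8 - 97/4000 = 600 - 97/4000 = 2399903/4000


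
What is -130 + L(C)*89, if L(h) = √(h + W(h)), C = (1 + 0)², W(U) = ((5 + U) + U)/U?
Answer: -130 + 178*√2 ≈ 121.73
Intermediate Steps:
W(U) = (5 + 2*U)/U
C = 1 (C = 1² = 1)
L(h) = √(2 + h + 5/h) (L(h) = √(h + (2 + 5/h)) = √(2 + h + 5/h))
-130 + L(C)*89 = -130 + √(2 + 1 + 5/1)*89 = -130 + √(2 + 1 + 5*1)*89 = -130 + √(2 + 1 + 5)*89 = -130 + √8*89 = -130 + (2*√2)*89 = -130 + 178*√2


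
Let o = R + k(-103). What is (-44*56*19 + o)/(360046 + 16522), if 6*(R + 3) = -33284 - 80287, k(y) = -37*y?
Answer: -123873/753136 ≈ -0.16448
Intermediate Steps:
R = -37863/2 (R = -3 + (-33284 - 80287)/6 = -3 + (1/6)*(-113571) = -3 - 37857/2 = -37863/2 ≈ -18932.)
o = -30241/2 (o = -37863/2 - 37*(-103) = -37863/2 + 3811 = -30241/2 ≈ -15121.)
(-44*56*19 + o)/(360046 + 16522) = (-44*56*19 - 30241/2)/(360046 + 16522) = (-2464*19 - 30241/2)/376568 = (-46816 - 30241/2)*(1/376568) = -123873/2*1/376568 = -123873/753136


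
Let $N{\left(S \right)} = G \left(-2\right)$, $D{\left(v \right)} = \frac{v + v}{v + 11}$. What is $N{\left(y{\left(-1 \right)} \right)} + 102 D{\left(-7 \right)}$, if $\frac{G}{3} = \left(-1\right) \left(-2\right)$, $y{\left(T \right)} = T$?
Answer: $-369$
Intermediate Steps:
$D{\left(v \right)} = \frac{2 v}{11 + v}$
$G = 6$ ($G = 3 \left(\left(-1\right) \left(-2\right)\right) = 3 \cdot 2 = 6$)
$N{\left(S \right)} = -12$ ($N{\left(S \right)} = 6 \left(-2\right) = -12$)
$N{\left(y{\left(-1 \right)} \right)} + 102 D{\left(-7 \right)} = -12 + 102 \cdot 2 \left(-7\right) \frac{1}{11 - 7} = -12 + 102 \cdot 2 \left(-7\right) \frac{1}{4} = -12 + 102 \left(- \frac{7}{2}\right) = -12 - 357 = -369$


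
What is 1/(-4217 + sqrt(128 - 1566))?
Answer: -4217/17784527 - I*sqrt(1438)/17784527 ≈ -0.00023712 - 2.1322e-6*I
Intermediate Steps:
1/(-4217 + sqrt(128 - 1566)) = 1/(-4217 + sqrt(-1438)) = 1/(-4217 + I*sqrt(1438))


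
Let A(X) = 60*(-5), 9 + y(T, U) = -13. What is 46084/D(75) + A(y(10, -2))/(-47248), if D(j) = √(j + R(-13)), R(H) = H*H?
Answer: 75/11812 + 23042*√61/61 ≈ 2950.2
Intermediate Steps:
R(H) = H²
y(T, U) = -22 (y(T, U) = -9 - 13 = -22)
A(X) = -300
D(j) = √(169 + j) (D(j) = √(j + (-13)²) = √(j + 169) = √(169 + j))
46084/D(75) + A(y(10, -2))/(-47248) = 46084/(√(169 + 75)) - 300/(-47248) = 46084/(√244) - 300*(-1/47248) = 46084/((2*√61)) + 75/11812 = 46084*(√61/122) + 75/11812 = 23042*√61/61 + 75/11812 = 75/11812 + 23042*√61/61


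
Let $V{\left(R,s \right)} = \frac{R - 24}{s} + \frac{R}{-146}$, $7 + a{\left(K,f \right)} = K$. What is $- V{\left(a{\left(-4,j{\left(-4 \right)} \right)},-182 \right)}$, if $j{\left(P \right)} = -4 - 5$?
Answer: $- \frac{254}{949} \approx -0.26765$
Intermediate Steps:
$j{\left(P \right)} = -9$
$a{\left(K,f \right)} = -7 + K$
$V{\left(R,s \right)} = - \frac{R}{146} + \frac{-24 + R}{s}$ ($V{\left(R,s \right)} = \frac{-24 + R}{s} + R \left(- \frac{1}{146}\right) = \frac{-24 + R}{s} - \frac{R}{146} = - \frac{R}{146} + \frac{-24 + R}{s}$)
$- V{\left(a{\left(-4,j{\left(-4 \right)} \right)},-182 \right)} = - \frac{-24 - 11 - \frac{1}{146} \left(-7 - 4\right) \left(-182\right)}{-182} = - \frac{\left(-1\right) \left(-24 - 11 - \left(- \frac{11}{146}\right) \left(-182\right)\right)}{182} = - \frac{\left(-1\right) \left(-24 - 11 - \frac{1001}{73}\right)}{182} = - \frac{\left(-1\right) \left(-3556\right)}{182 \cdot 73} = \left(-1\right) \frac{254}{949} = - \frac{254}{949}$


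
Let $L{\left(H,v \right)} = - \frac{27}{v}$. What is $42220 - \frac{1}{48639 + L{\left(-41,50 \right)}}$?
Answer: $\frac{102675789010}{2431923} \approx 42220.0$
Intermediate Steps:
$42220 - \frac{1}{48639 + L{\left(-41,50 \right)}} = 42220 - \frac{1}{48639 - \frac{27}{50}} = 42220 - \frac{1}{\frac{2431923}{50}} = 42220 - \frac{50}{2431923} = \frac{102675789010}{2431923}$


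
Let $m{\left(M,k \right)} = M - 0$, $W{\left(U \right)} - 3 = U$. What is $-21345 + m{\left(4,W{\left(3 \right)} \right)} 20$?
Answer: $-21265$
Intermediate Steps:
$W{\left(U \right)} = 3 + U$
$m{\left(M,k \right)} = M$ ($m{\left(M,k \right)} = M + 0 = M$)
$-21345 + m{\left(4,W{\left(3 \right)} \right)} 20 = -21345 + 4 \cdot 20 = -21345 + 80 = -21265$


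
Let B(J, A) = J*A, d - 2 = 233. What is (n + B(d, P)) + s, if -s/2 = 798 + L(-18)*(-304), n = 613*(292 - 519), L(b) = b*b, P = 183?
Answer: 99250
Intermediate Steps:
d = 235 (d = 2 + 233 = 235)
L(b) = b²
B(J, A) = A*J
n = -139151 (n = 613*(-227) = -139151)
s = 195396 (s = -2*(798 + (-18)²*(-304)) = -2*(798 + 324*(-304)) = -2*(798 - 98496) = -2*(-97698) = 195396)
(n + B(d, P)) + s = (-139151 + 183*235) + 195396 = (-139151 + 43005) + 195396 = -96146 + 195396 = 99250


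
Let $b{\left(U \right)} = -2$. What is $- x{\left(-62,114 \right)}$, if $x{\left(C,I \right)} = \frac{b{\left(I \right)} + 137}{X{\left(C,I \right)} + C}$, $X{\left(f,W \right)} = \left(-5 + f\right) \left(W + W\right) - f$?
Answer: $\frac{45}{5092} \approx 0.0088374$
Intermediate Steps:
$X{\left(f,W \right)} = - f + 2 W \left(-5 + f\right)$ ($X{\left(f,W \right)} = \left(-5 + f\right) 2 W - f = 2 W \left(-5 + f\right) - f = - f + 2 W \left(-5 + f\right)$)
$x{\left(C,I \right)} = \frac{135}{- 10 I + 2 C I}$ ($x{\left(C,I \right)} = \frac{-2 + 137}{\left(- C - 10 I + 2 I C\right) + C} = \frac{135}{\left(- C - 10 I + 2 C I\right) + C} = \frac{135}{- 10 I + 2 C I}$)
$- x{\left(-62,114 \right)} = - \frac{135}{2 \cdot 114 \left(-5 - 62\right)} = - \frac{135}{2 \cdot 114 \left(-67\right)} = - \frac{135 \left(-1\right)}{2 \cdot 114 \cdot 67} = \left(-1\right) \left(- \frac{45}{5092}\right) = \frac{45}{5092}$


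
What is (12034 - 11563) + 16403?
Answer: 16874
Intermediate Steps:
(12034 - 11563) + 16403 = 471 + 16403 = 16874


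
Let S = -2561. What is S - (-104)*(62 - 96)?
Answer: -6097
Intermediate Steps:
S - (-104)*(62 - 96) = -2561 - (-104)*(62 - 96) = -2561 - (-104)*(-34) = -2561 - 1*3536 = -2561 - 3536 = -6097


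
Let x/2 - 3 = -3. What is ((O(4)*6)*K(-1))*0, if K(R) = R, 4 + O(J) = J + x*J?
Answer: 0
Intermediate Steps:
x = 0 (x = 6 + 2*(-3) = 6 - 6 = 0)
O(J) = -4 + J (O(J) = -4 + (J + 0*J) = -4 + (J + 0) = -4 + J)
((O(4)*6)*K(-1))*0 = (((-4 + 4)*6)*(-1))*0 = ((0*6)*(-1))*0 = (0*(-1))*0 = 0*0 = 0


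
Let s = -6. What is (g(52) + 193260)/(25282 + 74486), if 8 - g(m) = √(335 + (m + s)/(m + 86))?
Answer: 48317/24942 - √3018/299304 ≈ 1.9370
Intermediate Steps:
g(m) = 8 - √(335 + (-6 + m)/(86 + m)) (g(m) = 8 - √(335 + (m - 6)/(m + 86)) = 8 - √(335 + (-6 + m)/(86 + m)))
(g(52) + 193260)/(25282 + 74486) = ((8 - 2*√(7201 + 84*52)/√(86 + 52)) + 193260)/(25282 + 74486) = ((8 - 2*√138*√(7201 + 4368)/138) + 193260)/99768 = ((8 - 2*√3018/6) + 193260)*(1/99768) = ((8 - √3018/3) + 193260)*(1/99768) = (193268 - √3018/3)*(1/99768) = 48317/24942 - √3018/299304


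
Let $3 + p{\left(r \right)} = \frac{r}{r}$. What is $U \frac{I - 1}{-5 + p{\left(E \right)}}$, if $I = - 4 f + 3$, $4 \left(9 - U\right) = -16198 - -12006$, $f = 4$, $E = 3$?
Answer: $2114$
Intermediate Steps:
$U = 1057$ ($U = 9 - \frac{-16198 - -12006}{4} = 9 - \frac{-16198 + 12006}{4} = 9 - -1048 = 9 + 1048 = 1057$)
$I = -13$ ($I = \left(-4\right) 4 + 3 = -16 + 3 = -13$)
$p{\left(r \right)} = -2$ ($p{\left(r \right)} = -3 + \frac{r}{r} = -3 + 1 = -2$)
$U \frac{I - 1}{-5 + p{\left(E \right)}} = 1057 \frac{-13 - 1}{-5 - 2} = 1057 \left(- \frac{14}{-7}\right) = 1057 \left(\left(-14\right) \left(- \frac{1}{7}\right)\right) = 1057 \cdot 2 = 2114$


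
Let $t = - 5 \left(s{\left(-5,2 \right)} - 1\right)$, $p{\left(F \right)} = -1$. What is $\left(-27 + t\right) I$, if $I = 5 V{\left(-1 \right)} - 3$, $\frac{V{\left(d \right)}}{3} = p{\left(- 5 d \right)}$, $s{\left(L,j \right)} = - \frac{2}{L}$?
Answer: $432$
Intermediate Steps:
$t = 3$ ($t = - 5 \left(- \frac{2}{-5} - 1\right) = - 5 \left(\left(-2\right) \left(- \frac{1}{5}\right) - 1\right) = - 5 \left(\frac{2}{5} - 1\right) = \left(-5\right) \left(- \frac{3}{5}\right) = 3$)
$V{\left(d \right)} = -3$ ($V{\left(d \right)} = 3 \left(-1\right) = -3$)
$I = -18$ ($I = 5 \left(-3\right) - 3 = -15 - 3 = -18$)
$\left(-27 + t\right) I = \left(-27 + 3\right) \left(-18\right) = \left(-24\right) \left(-18\right) = 432$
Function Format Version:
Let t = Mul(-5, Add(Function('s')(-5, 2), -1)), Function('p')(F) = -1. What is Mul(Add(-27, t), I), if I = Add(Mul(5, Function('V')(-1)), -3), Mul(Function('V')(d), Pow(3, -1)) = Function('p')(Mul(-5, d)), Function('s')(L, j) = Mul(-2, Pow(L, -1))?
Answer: 432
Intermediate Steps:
t = 3 (t = Mul(-5, Add(Mul(-2, Pow(-5, -1)), -1)) = Mul(-5, Add(Mul(-2, Rational(-1, 5)), -1)) = Mul(-5, Add(Rational(2, 5), -1)) = Mul(-5, Rational(-3, 5)) = 3)
Function('V')(d) = -3 (Function('V')(d) = Mul(3, -1) = -3)
I = -18 (I = Add(Mul(5, -3), -3) = Add(-15, -3) = -18)
Mul(Add(-27, t), I) = Mul(Add(-27, 3), -18) = Mul(-24, -18) = 432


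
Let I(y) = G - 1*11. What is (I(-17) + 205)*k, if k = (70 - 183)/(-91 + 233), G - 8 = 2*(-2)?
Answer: -11187/71 ≈ -157.56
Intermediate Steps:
G = 4 (G = 8 + 2*(-2) = 8 - 4 = 4)
k = -113/142 ≈ -0.79577
I(y) = -7 (I(y) = 4 - 1*11 = 4 - 11 = -7)
(I(-17) + 205)*k = (-7 + 205)*(-113/142) = 198*(-113/142) = -11187/71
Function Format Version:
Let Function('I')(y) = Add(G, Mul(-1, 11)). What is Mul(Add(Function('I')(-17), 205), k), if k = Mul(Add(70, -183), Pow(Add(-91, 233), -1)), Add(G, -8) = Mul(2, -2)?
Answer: Rational(-11187, 71) ≈ -157.56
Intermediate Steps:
G = 4 (G = Add(8, Mul(2, -2)) = Add(8, -4) = 4)
k = Rational(-113, 142) (k = Mul(-113, Pow(142, -1)) = Mul(-113, Rational(1, 142)) = Rational(-113, 142) ≈ -0.79577)
Function('I')(y) = -7 (Function('I')(y) = Add(4, Mul(-1, 11)) = Add(4, -11) = -7)
Mul(Add(Function('I')(-17), 205), k) = Mul(Add(-7, 205), Rational(-113, 142)) = Mul(198, Rational(-113, 142)) = Rational(-11187, 71)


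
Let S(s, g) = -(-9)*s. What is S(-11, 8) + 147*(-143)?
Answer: -21120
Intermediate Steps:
S(s, g) = 9*s
S(-11, 8) + 147*(-143) = 9*(-11) + 147*(-143) = -99 - 21021 = -21120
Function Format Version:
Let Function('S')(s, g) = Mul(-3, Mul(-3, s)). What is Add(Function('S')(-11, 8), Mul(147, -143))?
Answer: -21120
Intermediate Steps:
Function('S')(s, g) = Mul(9, s)
Add(Function('S')(-11, 8), Mul(147, -143)) = Add(Mul(9, -11), Mul(147, -143)) = Add(-99, -21021) = -21120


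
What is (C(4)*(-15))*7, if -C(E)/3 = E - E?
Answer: 0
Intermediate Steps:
C(E) = 0 (C(E) = -3*(E - E) = -3*0 = 0)
(C(4)*(-15))*7 = (0*(-15))*7 = 0*7 = 0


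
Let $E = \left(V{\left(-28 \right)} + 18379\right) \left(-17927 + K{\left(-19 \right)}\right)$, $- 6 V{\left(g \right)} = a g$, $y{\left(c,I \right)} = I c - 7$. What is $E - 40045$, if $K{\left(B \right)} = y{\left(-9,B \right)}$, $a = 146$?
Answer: $-338608746$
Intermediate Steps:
$y{\left(c,I \right)} = -7 + I c$
$V{\left(g \right)} = - \frac{73 g}{3}$ ($V{\left(g \right)} = - \frac{146 g}{6} = - \frac{73 g}{3}$)
$K{\left(B \right)} = -7 - 9 B$ ($K{\left(B \right)} = -7 + B \left(-9\right) = -7 - 9 B$)
$E = -338568701$ ($E = \left(\left(- \frac{73}{3}\right) \left(-28\right) + 18379\right) \left(-17927 - -164\right) = \left(\frac{2044}{3} + 18379\right) \left(-17927 + \left(-7 + 171\right)\right) = \frac{57181 \left(-17927 + 164\right)}{3} = \frac{57181}{3} \left(-17763\right) = -338568701$)
$E - 40045 = -338568701 - 40045 = -338608746$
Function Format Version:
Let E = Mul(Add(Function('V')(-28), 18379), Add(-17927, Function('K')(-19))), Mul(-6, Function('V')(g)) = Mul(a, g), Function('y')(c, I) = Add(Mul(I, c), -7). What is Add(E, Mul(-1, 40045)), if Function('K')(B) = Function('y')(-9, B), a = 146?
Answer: -338608746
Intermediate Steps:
Function('y')(c, I) = Add(-7, Mul(I, c))
Function('V')(g) = Mul(Rational(-73, 3), g) (Function('V')(g) = Mul(Rational(-1, 6), Mul(146, g)) = Mul(Rational(-73, 3), g))
Function('K')(B) = Add(-7, Mul(-9, B)) (Function('K')(B) = Add(-7, Mul(B, -9)) = Add(-7, Mul(-9, B)))
E = -338568701 (E = Mul(Add(Mul(Rational(-73, 3), -28), 18379), Add(-17927, Add(-7, Mul(-9, -19)))) = Mul(Add(Rational(2044, 3), 18379), Add(-17927, Add(-7, 171))) = Mul(Rational(57181, 3), Add(-17927, 164)) = Mul(Rational(57181, 3), -17763) = -338568701)
Add(E, Mul(-1, 40045)) = Add(-338568701, Mul(-1, 40045)) = Add(-338568701, -40045) = -338608746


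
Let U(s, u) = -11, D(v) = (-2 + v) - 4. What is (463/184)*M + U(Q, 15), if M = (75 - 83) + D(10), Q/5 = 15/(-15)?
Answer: -969/46 ≈ -21.065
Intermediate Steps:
Q = -5 (Q = 5*(15/(-15)) = 5*(15*(-1/15)) = 5*(-1) = -5)
D(v) = -6 + v
M = -4 (M = (75 - 83) + (-6 + 10) = -8 + 4 = -4)
(463/184)*M + U(Q, 15) = (463/184)*(-4) - 11 = -463/46 - 11 = -969/46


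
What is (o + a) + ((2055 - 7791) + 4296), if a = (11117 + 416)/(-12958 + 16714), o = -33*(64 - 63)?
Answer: -5521055/3756 ≈ -1469.9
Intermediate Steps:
o = -33 (o = -33*1 = -33)
a = 11533/3756 ≈ 3.0706
(o + a) + ((2055 - 7791) + 4296) = (-33 + 11533/3756) + ((2055 - 7791) + 4296) = -112415/3756 + (-5736 + 4296) = -112415/3756 - 1440 = -5521055/3756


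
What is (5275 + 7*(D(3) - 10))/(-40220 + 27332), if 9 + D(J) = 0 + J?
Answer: -1721/4296 ≈ -0.40061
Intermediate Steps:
D(J) = -9 + J (D(J) = -9 + (0 + J) = -9 + J)
(5275 + 7*(D(3) - 10))/(-40220 + 27332) = (5275 + 7*((-9 + 3) - 10))/(-40220 + 27332) = (5275 + 7*(-6 - 10))/(-12888) = (5275 + 7*(-16))*(-1/12888) = (5275 - 112)*(-1/12888) = 5163*(-1/12888) = -1721/4296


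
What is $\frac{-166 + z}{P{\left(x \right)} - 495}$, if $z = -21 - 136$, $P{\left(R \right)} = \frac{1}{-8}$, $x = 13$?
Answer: $\frac{152}{233} \approx 0.65236$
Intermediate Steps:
$P{\left(R \right)} = - \frac{1}{8}$
$z = -157$ ($z = -21 - 136 = -157$)
$\frac{-166 + z}{P{\left(x \right)} - 495} = \frac{-166 - 157}{- \frac{1}{8} - 495} = - \frac{323}{- \frac{3961}{8}} = \left(-323\right) \left(- \frac{8}{3961}\right) = \frac{152}{233}$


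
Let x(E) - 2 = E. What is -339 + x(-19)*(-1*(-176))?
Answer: -3331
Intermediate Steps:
x(E) = 2 + E
-339 + x(-19)*(-1*(-176)) = -339 + (2 - 19)*(-1*(-176)) = -339 - 17*176 = -339 - 2992 = -3331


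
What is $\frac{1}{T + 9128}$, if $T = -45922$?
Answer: $- \frac{1}{36794} \approx -2.7178 \cdot 10^{-5}$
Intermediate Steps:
$\frac{1}{T + 9128} = \frac{1}{-45922 + 9128} = \frac{1}{-36794} = - \frac{1}{36794}$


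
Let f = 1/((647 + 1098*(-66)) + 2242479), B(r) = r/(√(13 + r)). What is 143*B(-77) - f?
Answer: -1/2170658 + 11011*I/8 ≈ -4.6069e-7 + 1376.4*I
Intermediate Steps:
B(r) = r/√(13 + r)
f = 1/2170658 (f = 1/((647 - 72468) + 2242479) = 1/(-71821 + 2242479) = 1/2170658 ≈ 4.6069e-7)
143*B(-77) - f = 143*(-77/√(13 - 77)) - 1*1/2170658 = 143*(-(-77)*I/8) - 1/2170658 = 143*(77*I/8) - 1/2170658 = 11011*I/8 - 1/2170658 = -1/2170658 + 11011*I/8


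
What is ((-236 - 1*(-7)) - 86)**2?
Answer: 99225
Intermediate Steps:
((-236 - 1*(-7)) - 86)**2 = ((-236 + 7) - 86)**2 = (-229 - 86)**2 = (-315)**2 = 99225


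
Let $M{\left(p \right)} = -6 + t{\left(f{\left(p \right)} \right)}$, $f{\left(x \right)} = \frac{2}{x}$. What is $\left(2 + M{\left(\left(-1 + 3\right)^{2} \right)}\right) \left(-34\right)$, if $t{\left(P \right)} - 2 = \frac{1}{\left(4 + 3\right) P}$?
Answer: $\frac{408}{7} \approx 58.286$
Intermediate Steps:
$t{\left(P \right)} = 2 + \frac{1}{7 P}$ ($t{\left(P \right)} = 2 + \frac{1}{\left(4 + 3\right) P} = 2 + \frac{1}{7 P}$)
$M{\left(p \right)} = -4 + \frac{p}{14}$ ($M{\left(p \right)} = -6 + \left(2 + \frac{1}{7 \frac{2}{p}}\right) = -6 + \left(2 + \frac{\frac{1}{2} p}{7}\right) = -6 + \left(2 + \frac{p}{14}\right) = -4 + \frac{p}{14}$)
$\left(2 + M{\left(\left(-1 + 3\right)^{2} \right)}\right) \left(-34\right) = \left(2 - \left(4 - \frac{\left(-1 + 3\right)^{2}}{14}\right)\right) \left(-34\right) = \left(2 - \left(4 - \frac{2^{2}}{14}\right)\right) \left(-34\right) = \left(2 + \left(-4 + \frac{1}{14} \cdot 4\right)\right) \left(-34\right) = \left(2 + \left(-4 + \frac{2}{7}\right)\right) \left(-34\right) = \left(2 - \frac{26}{7}\right) \left(-34\right) = \left(- \frac{12}{7}\right) \left(-34\right) = \frac{408}{7}$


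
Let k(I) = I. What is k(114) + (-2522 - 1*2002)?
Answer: -4410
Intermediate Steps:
k(114) + (-2522 - 1*2002) = 114 + (-2522 - 1*2002) = 114 + (-2522 - 2002) = 114 - 4524 = -4410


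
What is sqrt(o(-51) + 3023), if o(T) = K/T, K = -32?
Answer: sqrt(7864455)/51 ≈ 54.988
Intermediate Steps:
o(T) = -32/T
sqrt(o(-51) + 3023) = sqrt(-32/(-51) + 3023) = sqrt(-32*(-1/51) + 3023) = sqrt(32/51 + 3023) = sqrt(154205/51) = sqrt(7864455)/51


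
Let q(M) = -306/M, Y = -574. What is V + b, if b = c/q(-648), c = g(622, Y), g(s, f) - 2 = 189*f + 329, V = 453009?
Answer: 3807573/17 ≈ 2.2398e+5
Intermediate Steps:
g(s, f) = 331 + 189*f (g(s, f) = 2 + (189*f + 329) = 2 + (329 + 189*f) = 331 + 189*f)
c = -108155 (c = 331 + 189*(-574) = 331 - 108486 = -108155)
b = -3893580/17 (b = -108155/((-306/(-648))) = -108155/((-306*(-1/648))) = -108155/17/36 = -108155*36/17 = -3893580/17 ≈ -2.2903e+5)
V + b = 453009 - 3893580/17 = 3807573/17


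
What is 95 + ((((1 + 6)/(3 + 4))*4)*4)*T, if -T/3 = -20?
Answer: 1055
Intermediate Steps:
T = 60 (T = -3*(-20) = 60)
95 + ((((1 + 6)/(3 + 4))*4)*4)*T = 95 + ((((1 + 6)/(3 + 4))*4)*4)*60 = 95 + (((7/7)*4)*4)*60 = 95 + (((7*(⅐))*4)*4)*60 = 95 + ((1*4)*4)*60 = 95 + (4*4)*60 = 95 + 16*60 = 95 + 960 = 1055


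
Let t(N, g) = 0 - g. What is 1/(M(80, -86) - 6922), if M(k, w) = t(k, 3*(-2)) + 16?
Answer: -1/6900 ≈ -0.00014493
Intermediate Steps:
t(N, g) = -g
M(k, w) = 22 (M(k, w) = -3*(-2) + 16 = -1*(-6) + 16 = 6 + 16 = 22)
1/(M(80, -86) - 6922) = 1/(22 - 6922) = 1/(-6900) = -1/6900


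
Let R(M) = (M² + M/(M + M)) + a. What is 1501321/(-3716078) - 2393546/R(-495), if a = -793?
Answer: -18522550027441/1815174040270 ≈ -10.204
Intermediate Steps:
R(M) = -1585/2 + M² (R(M) = (M² + M/(M + M)) - 793 = (M² + M/((2*M))) - 793 = (M² + (1/(2*M))*M) - 793 = (M² + ½) - 793 = (½ + M²) - 793 = -1585/2 + M²)
1501321/(-3716078) - 2393546/R(-495) = 1501321/(-3716078) - 2393546/(-1585/2 + (-495)²) = 1501321*(-1/3716078) - 2393546/(-1585/2 + 245025) = -1501321/3716078 - 2393546/488465/2 = -1501321/3716078 - 2393546*2/488465 = -1501321/3716078 - 4787092/488465 = -18522550027441/1815174040270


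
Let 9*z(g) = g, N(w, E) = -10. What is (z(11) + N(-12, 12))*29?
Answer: -2291/9 ≈ -254.56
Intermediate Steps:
z(g) = g/9
(z(11) + N(-12, 12))*29 = ((1/9)*11 - 10)*29 = (11/9 - 10)*29 = -79/9*29 = -2291/9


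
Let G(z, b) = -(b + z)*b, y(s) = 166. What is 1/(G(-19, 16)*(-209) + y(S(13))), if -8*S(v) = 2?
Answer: -1/9866 ≈ -0.00010136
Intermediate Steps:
S(v) = -¼ (S(v) = -⅛*2 = -¼)
G(z, b) = -b*(b + z)
1/(G(-19, 16)*(-209) + y(S(13))) = 1/(-1*16*(16 - 19)*(-209) + 166) = 1/(-1*16*(-3)*(-209) + 166) = 1/(48*(-209) + 166) = 1/(-10032 + 166) = 1/(-9866) = -1/9866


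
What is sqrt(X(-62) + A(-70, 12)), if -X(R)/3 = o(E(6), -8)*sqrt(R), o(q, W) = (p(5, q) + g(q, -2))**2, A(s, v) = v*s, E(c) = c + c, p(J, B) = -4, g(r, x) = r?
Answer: 2*sqrt(-210 - 48*I*sqrt(62)) ≈ 21.089 - 35.843*I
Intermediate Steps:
E(c) = 2*c
A(s, v) = s*v
o(q, W) = (-4 + q)**2
X(R) = -192*sqrt(R) (X(R) = -3*(-4 + 2*6)**2*sqrt(R) = -3*(-4 + 12)**2*sqrt(R) = -3*8**2*sqrt(R) = -192*sqrt(R))
sqrt(X(-62) + A(-70, 12)) = sqrt(-192*I*sqrt(62) - 70*12) = sqrt(-192*I*sqrt(62) - 840) = sqrt(-840 - 192*I*sqrt(62))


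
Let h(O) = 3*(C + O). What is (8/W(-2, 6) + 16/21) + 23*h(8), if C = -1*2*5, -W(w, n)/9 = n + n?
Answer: -25952/189 ≈ -137.31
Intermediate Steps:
W(w, n) = -18*n (W(w, n) = -9*(n + n) = -18*n)
C = -10 (C = -2*5 = -10)
h(O) = -30 + 3*O (h(O) = 3*(-10 + O) = -30 + 3*O)
(8/W(-2, 6) + 16/21) + 23*h(8) = (8/((-18*6)) + 16/21) + 23*(-30 + 3*8) = (8/(-108) + 16*(1/21)) + 23*(-30 + 24) = (8*(-1/108) + 16/21) + 23*(-6) = (-2/27 + 16/21) - 138 = 130/189 - 138 = -25952/189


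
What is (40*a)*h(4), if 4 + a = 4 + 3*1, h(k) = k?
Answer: 480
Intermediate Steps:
a = 3 (a = -4 + (4 + 3*1) = -4 + (4 + 3) = -4 + 7 = 3)
(40*a)*h(4) = (40*3)*4 = 120*4 = 480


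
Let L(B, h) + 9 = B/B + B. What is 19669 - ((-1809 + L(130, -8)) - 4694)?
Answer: 26050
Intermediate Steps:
L(B, h) = -8 + B (L(B, h) = -9 + (B/B + B) = -9 + (1 + B) = -8 + B)
19669 - ((-1809 + L(130, -8)) - 4694) = 19669 - ((-1809 + (-8 + 130)) - 4694) = 19669 - ((-1809 + 122) - 4694) = 19669 - (-1687 - 4694) = 19669 - 1*(-6381) = 19669 + 6381 = 26050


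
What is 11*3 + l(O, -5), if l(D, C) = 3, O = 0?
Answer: 36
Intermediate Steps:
11*3 + l(O, -5) = 11*3 + 3 = 33 + 3 = 36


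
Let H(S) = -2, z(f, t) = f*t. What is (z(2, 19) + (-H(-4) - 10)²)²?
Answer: 10404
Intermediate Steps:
(z(2, 19) + (-H(-4) - 10)²)² = (2*19 + (-1*(-2) - 10)²)² = (38 + (2 - 10)²)² = (38 + (-8)²)² = (38 + 64)² = 102² = 10404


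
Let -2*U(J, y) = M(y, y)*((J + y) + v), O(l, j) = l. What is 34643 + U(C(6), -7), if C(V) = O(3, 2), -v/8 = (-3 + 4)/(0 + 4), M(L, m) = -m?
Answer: 34664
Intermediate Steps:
v = -2 (v = -8*(-3 + 4)/(0 + 4) = -8/4 = -8*1/4 = -2)
C(V) = 3
U(J, y) = y*(-2 + J + y)/2 (U(J, y) = -(-y)*((J + y) - 2)/2 = -(-y)*(-2 + J + y)/2 = -(-1)*y*(-2 + J + y)/2 = y*(-2 + J + y)/2)
34643 + U(C(6), -7) = 34643 + (1/2)*(-7)*(-2 + 3 - 7) = 34643 + (1/2)*(-7)*(-6) = 34643 + 21 = 34664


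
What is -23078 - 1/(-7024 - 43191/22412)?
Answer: -3633979070750/157465079 ≈ -23078.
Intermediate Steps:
-23078 - 1/(-7024 - 43191/22412) = -23078 - 1/(-157465079/22412) = -23078 - 1*(-22412/157465079) = -23078 + 22412/157465079 = -3633979070750/157465079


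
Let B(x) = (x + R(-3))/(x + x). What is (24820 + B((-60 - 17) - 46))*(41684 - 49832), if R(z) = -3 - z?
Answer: -202237434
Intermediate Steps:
B(x) = 1/2 (B(x) = (x + (-3 - 1*(-3)))/(x + x) = (x + (-3 + 3))/((2*x)) = (x + 0)*(1/(2*x)) = x*(1/(2*x)) = 1/2)
(24820 + B((-60 - 17) - 46))*(41684 - 49832) = (24820 + 1/2)*(41684 - 49832) = (49641/2)*(-8148) = -202237434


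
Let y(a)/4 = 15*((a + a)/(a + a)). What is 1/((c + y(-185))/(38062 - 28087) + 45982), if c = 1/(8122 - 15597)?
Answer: 74563125/3428562062249 ≈ 2.1748e-5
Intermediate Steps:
y(a) = 60 (y(a) = 4*(15*((a + a)/(a + a))) = 4*(15*((2*a)/((2*a)))) = 4*(15*((2*a)*(1/(2*a)))) = 4*(15*1) = 4*15 = 60)
c = -1/7475 (c = 1/(-7475) = -1/7475 ≈ -0.00013378)
1/((c + y(-185))/(38062 - 28087) + 45982) = 1/((-1/7475 + 60)/(38062 - 28087) + 45982) = 1/((448499/7475)/9975 + 45982) = 1/((448499/7475)*(1/9975) + 45982) = 1/(448499/74563125 + 45982) = 1/(3428562062249/74563125) = 74563125/3428562062249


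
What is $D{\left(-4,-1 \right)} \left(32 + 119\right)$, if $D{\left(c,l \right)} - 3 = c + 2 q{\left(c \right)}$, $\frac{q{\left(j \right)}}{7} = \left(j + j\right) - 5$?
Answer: $-27633$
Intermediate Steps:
$q{\left(j \right)} = -35 + 14 j$ ($q{\left(j \right)} = 7 \left(\left(j + j\right) - 5\right) = 7 \left(2 j - 5\right) = 7 \left(-5 + 2 j\right) = -35 + 14 j$)
$D{\left(c,l \right)} = -67 + 29 c$ ($D{\left(c,l \right)} = 3 + \left(c + 2 \left(-35 + 14 c\right)\right) = 3 + \left(c + \left(-70 + 28 c\right)\right) = 3 + \left(-70 + 29 c\right) = -67 + 29 c$)
$D{\left(-4,-1 \right)} \left(32 + 119\right) = \left(-67 + 29 \left(-4\right)\right) \left(32 + 119\right) = \left(-67 - 116\right) 151 = \left(-183\right) 151 = -27633$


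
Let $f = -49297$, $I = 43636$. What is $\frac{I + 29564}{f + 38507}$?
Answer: $- \frac{7320}{1079} \approx -6.7841$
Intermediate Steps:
$\frac{I + 29564}{f + 38507} = \frac{43636 + 29564}{-49297 + 38507} = \frac{73200}{-10790} = 73200 \left(- \frac{1}{10790}\right) = - \frac{7320}{1079}$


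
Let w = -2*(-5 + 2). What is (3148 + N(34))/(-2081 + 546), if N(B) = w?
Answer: -3154/1535 ≈ -2.0547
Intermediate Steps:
w = 6 (w = -2*(-3) = -1*(-6) = 6)
N(B) = 6
(3148 + N(34))/(-2081 + 546) = (3148 + 6)/(-2081 + 546) = 3154/(-1535) = 3154*(-1/1535) = -3154/1535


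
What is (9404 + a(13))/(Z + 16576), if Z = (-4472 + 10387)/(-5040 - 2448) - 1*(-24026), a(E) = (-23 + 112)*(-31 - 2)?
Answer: 3724992/23386297 ≈ 0.15928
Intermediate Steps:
a(E) = -2937 (a(E) = 89*(-33) = -2937)
Z = 13838521/576 (Z = 5915/(-7488) + 24026 = 5915*(-1/7488) + 24026 = -455/576 + 24026 = 13838521/576 ≈ 24025.)
(9404 + a(13))/(Z + 16576) = (9404 - 2937)/(13838521/576 + 16576) = 6467/(23386297/576) = 6467*(576/23386297) = 3724992/23386297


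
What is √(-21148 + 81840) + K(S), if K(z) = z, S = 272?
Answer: 272 + 2*√15173 ≈ 518.36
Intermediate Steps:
√(-21148 + 81840) + K(S) = √(-21148 + 81840) + 272 = √60692 + 272 = 2*√15173 + 272 = 272 + 2*√15173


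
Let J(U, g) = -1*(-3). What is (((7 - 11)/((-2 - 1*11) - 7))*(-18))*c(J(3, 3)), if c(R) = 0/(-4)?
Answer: 0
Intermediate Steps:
J(U, g) = 3
c(R) = 0 (c(R) = 0*(-1/4) = 0)
(((7 - 11)/((-2 - 1*11) - 7))*(-18))*c(J(3, 3)) = (((7 - 11)/((-2 - 1*11) - 7))*(-18))*0 = (-4/((-2 - 11) - 7)*(-18))*0 = (-4/(-13 - 7)*(-18))*0 = (-4/(-20)*(-18))*0 = (-4*(-1/20)*(-18))*0 = ((1/5)*(-18))*0 = -18/5*0 = 0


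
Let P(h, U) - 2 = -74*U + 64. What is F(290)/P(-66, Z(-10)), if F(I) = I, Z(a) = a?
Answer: 145/403 ≈ 0.35980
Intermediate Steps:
P(h, U) = 66 - 74*U (P(h, U) = 2 + (-74*U + 64) = 2 + (64 - 74*U) = 66 - 74*U)
F(290)/P(-66, Z(-10)) = 290/(66 - 74*(-10)) = 290/(66 + 740) = 290/806 = 290*(1/806) = 145/403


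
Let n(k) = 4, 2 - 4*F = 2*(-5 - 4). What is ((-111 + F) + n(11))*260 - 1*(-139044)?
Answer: 112524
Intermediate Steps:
F = 5 (F = 1/2 - (-5 - 4)/2 = 1/2 - (-9)/2 = 1/2 - 1/4*(-18) = 1/2 + 9/2 = 5)
((-111 + F) + n(11))*260 - 1*(-139044) = ((-111 + 5) + 4)*260 - 1*(-139044) = (-106 + 4)*260 + 139044 = -102*260 + 139044 = -26520 + 139044 = 112524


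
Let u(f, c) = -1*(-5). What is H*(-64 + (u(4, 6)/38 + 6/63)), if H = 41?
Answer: -2086531/798 ≈ -2614.7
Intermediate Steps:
u(f, c) = 5
H*(-64 + (u(4, 6)/38 + 6/63)) = 41*(-64 + (5/38 + 6/63)) = 41*(-64 + (5*(1/38) + 6*(1/63))) = 41*(-64 + (5/38 + 2/21)) = 41*(-64 + 181/798) = 41*(-50891/798) = -2086531/798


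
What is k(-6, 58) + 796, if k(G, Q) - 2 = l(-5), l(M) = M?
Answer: 793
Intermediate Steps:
k(G, Q) = -3 (k(G, Q) = 2 - 5 = -3)
k(-6, 58) + 796 = -3 + 796 = 793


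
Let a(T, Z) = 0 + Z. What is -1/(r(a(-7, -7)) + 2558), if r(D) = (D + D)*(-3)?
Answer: -1/2600 ≈ -0.00038462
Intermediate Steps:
a(T, Z) = Z
r(D) = -6*D (r(D) = (2*D)*(-3) = -6*D)
-1/(r(a(-7, -7)) + 2558) = -1/(-6*(-7) + 2558) = -1/(42 + 2558) = -1/2600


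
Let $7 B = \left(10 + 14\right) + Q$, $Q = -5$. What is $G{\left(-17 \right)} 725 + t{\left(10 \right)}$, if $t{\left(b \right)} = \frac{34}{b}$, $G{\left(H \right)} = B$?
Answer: $\frac{68994}{35} \approx 1971.3$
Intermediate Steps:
$B = \frac{19}{7}$ ($B = \frac{\left(10 + 14\right) - 5}{7} = \frac{24 - 5}{7} = \frac{1}{7} \cdot 19 = \frac{19}{7} \approx 2.7143$)
$G{\left(H \right)} = \frac{19}{7}$
$G{\left(-17 \right)} 725 + t{\left(10 \right)} = \frac{19}{7} \cdot 725 + \frac{34}{10} = \frac{13775}{7} + 34 \cdot \frac{1}{10} = \frac{13775}{7} + \frac{17}{5} = \frac{68994}{35}$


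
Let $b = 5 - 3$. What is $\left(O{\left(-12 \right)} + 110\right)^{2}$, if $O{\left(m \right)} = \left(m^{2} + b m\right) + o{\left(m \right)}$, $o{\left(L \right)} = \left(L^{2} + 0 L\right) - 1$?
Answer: $139129$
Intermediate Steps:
$b = 2$
$o{\left(L \right)} = -1 + L^{2}$ ($o{\left(L \right)} = \left(L^{2} + 0\right) - 1 = L^{2} - 1 = -1 + L^{2}$)
$O{\left(m \right)} = -1 + 2 m + 2 m^{2}$ ($O{\left(m \right)} = \left(m^{2} + 2 m\right) + \left(-1 + m^{2}\right) = -1 + 2 m + 2 m^{2}$)
$\left(O{\left(-12 \right)} + 110\right)^{2} = \left(\left(-1 + 2 \left(-12\right) + 2 \left(-12\right)^{2}\right) + 110\right)^{2} = \left(\left(-1 - 24 + 2 \cdot 144\right) + 110\right)^{2} = \left(\left(-1 - 24 + 288\right) + 110\right)^{2} = \left(263 + 110\right)^{2} = 373^{2} = 139129$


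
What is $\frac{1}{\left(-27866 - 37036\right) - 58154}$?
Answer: $- \frac{1}{123056} \approx -8.1264 \cdot 10^{-6}$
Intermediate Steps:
$\frac{1}{\left(-27866 - 37036\right) - 58154} = \frac{1}{-64902 - 58154} = \frac{1}{-123056} = - \frac{1}{123056}$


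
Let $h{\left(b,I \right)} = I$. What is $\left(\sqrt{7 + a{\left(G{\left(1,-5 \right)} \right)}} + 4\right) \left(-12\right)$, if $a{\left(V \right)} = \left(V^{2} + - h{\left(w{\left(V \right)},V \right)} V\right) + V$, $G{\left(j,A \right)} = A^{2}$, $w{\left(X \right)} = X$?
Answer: $-48 - 48 \sqrt{2} \approx -115.88$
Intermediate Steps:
$a{\left(V \right)} = V$ ($a{\left(V \right)} = \left(V^{2} + - V V\right) + V = \left(V^{2} - V^{2}\right) + V = 0 + V = V$)
$\left(\sqrt{7 + a{\left(G{\left(1,-5 \right)} \right)}} + 4\right) \left(-12\right) = \left(\sqrt{7 + \left(-5\right)^{2}} + 4\right) \left(-12\right) = \left(\sqrt{7 + 25} + 4\right) \left(-12\right) = \left(\sqrt{32} + 4\right) \left(-12\right) = \left(4 \sqrt{2} + 4\right) \left(-12\right) = \left(4 + 4 \sqrt{2}\right) \left(-12\right) = -48 - 48 \sqrt{2}$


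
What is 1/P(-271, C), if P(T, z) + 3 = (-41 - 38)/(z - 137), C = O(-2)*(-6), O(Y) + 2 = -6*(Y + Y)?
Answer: -269/728 ≈ -0.36951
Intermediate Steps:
O(Y) = -2 - 12*Y (O(Y) = -2 - 6*(Y + Y) = -2 - 12*Y)
C = -132 (C = (-2 - 12*(-2))*(-6) = (-2 + 24)*(-6) = 22*(-6) = -132)
P(T, z) = -3 - 79/(-137 + z) (P(T, z) = -3 + (-41 - 38)/(z - 137) = -3 - 79/(-137 + z))
1/P(-271, C) = 1/((332 - 3*(-132))/(-137 - 132)) = 1/((332 + 396)/(-269)) = 1/(-1/269*728) = 1/(-728/269) = -269/728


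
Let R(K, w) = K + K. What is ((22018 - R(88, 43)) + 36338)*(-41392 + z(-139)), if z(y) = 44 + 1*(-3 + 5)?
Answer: -2405510280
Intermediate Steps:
R(K, w) = 2*K
z(y) = 46 (z(y) = 44 + 1*2 = 44 + 2 = 46)
((22018 - R(88, 43)) + 36338)*(-41392 + z(-139)) = ((22018 - 2*88) + 36338)*(-41392 + 46) = ((22018 - 1*176) + 36338)*(-41346) = ((22018 - 176) + 36338)*(-41346) = (21842 + 36338)*(-41346) = 58180*(-41346) = -2405510280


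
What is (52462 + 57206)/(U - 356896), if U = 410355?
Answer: 109668/53459 ≈ 2.0514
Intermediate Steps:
(52462 + 57206)/(U - 356896) = (52462 + 57206)/(410355 - 356896) = 109668/53459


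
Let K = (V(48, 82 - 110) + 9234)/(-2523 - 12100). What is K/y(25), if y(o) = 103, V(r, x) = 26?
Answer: -9260/1506169 ≈ -0.0061480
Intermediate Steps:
K = -9260/14623 (K = (26 + 9234)/(-2523 - 12100) = 9260/(-14623) = 9260*(-1/14623) = -9260/14623 ≈ -0.63325)
K/y(25) = -9260/14623/103 = -9260/14623*1/103 = -9260/1506169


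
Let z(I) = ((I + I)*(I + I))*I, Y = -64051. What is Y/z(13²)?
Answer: -379/114244 ≈ -0.0033175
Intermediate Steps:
z(I) = 4*I³ (z(I) = ((2*I)*(2*I))*I = (4*I²)*I = 4*I³)
Y/z(13²) = -64051/(4*(13²)³) = -64051/(4*169³) = -64051/(4*4826809) = -64051/19307236 = -64051*1/19307236 = -379/114244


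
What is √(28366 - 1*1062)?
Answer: 2*√6826 ≈ 165.24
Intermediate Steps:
√(28366 - 1*1062) = √(28366 - 1062) = √27304 = 2*√6826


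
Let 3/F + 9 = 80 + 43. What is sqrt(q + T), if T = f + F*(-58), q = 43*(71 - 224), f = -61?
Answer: 3*I*sqrt(266399)/19 ≈ 81.496*I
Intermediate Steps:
F = 1/38 (F = 3/(-9 + (80 + 43)) = 3/(-9 + 123) = 3/114 = 3*(1/114) = 1/38 ≈ 0.026316)
q = -6579 (q = 43*(-153) = -6579)
T = -1188/19 (T = -61 + (1/38)*(-58) = -61 - 29/19 = -1188/19 ≈ -62.526)
sqrt(q + T) = sqrt(-6579 - 1188/19) = sqrt(-126189/19) = 3*I*sqrt(266399)/19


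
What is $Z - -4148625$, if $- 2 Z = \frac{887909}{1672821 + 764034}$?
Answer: $\frac{20219194260841}{4873710} \approx 4.1486 \cdot 10^{6}$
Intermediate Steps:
$Z = - \frac{887909}{4873710}$ ($Z = - \frac{887909 \frac{1}{1672821 + 764034}}{2} = - \frac{887909 \cdot \frac{1}{2436855}}{2} = \left(- \frac{1}{2}\right) \frac{887909}{2436855} = - \frac{887909}{4873710} \approx -0.18218$)
$Z - -4148625 = - \frac{887909}{4873710} - -4148625 = - \frac{887909}{4873710} + 4148625 = \frac{20219194260841}{4873710}$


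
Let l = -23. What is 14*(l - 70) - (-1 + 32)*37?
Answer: -2449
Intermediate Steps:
14*(l - 70) - (-1 + 32)*37 = 14*(-23 - 70) - (-1 + 32)*37 = 14*(-93) - 31*37 = -1302 - 1*1147 = -1302 - 1147 = -2449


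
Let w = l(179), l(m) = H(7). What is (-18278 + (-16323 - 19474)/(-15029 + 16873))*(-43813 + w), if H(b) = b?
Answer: 739016616387/922 ≈ 8.0154e+8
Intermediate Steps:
l(m) = 7
w = 7
(-18278 + (-16323 - 19474)/(-15029 + 16873))*(-43813 + w) = (-18278 + (-16323 - 19474)/(-15029 + 16873))*(-43813 + 7) = (-18278 - 35797/1844)*(-43806) = -33740429/1844*(-43806) = 739016616387/922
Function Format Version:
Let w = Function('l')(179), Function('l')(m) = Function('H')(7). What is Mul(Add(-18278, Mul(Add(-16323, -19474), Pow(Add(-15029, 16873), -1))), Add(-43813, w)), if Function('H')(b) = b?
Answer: Rational(739016616387, 922) ≈ 8.0154e+8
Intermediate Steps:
Function('l')(m) = 7
w = 7
Mul(Add(-18278, Mul(Add(-16323, -19474), Pow(Add(-15029, 16873), -1))), Add(-43813, w)) = Mul(Add(-18278, Mul(Add(-16323, -19474), Pow(Add(-15029, 16873), -1))), Add(-43813, 7)) = Mul(Add(-18278, Mul(-35797, Pow(1844, -1))), -43806) = Mul(Add(-18278, Mul(-35797, Rational(1, 1844))), -43806) = Mul(Add(-18278, Rational(-35797, 1844)), -43806) = Mul(Rational(-33740429, 1844), -43806) = Rational(739016616387, 922)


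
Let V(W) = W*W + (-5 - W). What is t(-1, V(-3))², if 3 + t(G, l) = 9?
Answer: 36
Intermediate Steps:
V(W) = -5 + W² - W (V(W) = W² + (-5 - W) = -5 + W² - W)
t(G, l) = 6 (t(G, l) = -3 + 9 = 6)
t(-1, V(-3))² = 6² = 36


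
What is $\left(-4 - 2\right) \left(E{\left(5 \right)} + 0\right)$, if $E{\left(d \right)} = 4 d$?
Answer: $-120$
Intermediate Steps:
$\left(-4 - 2\right) \left(E{\left(5 \right)} + 0\right) = \left(-4 - 2\right) \left(4 \cdot 5 + 0\right) = - 6 \left(20 + 0\right) = \left(-6\right) 20 = -120$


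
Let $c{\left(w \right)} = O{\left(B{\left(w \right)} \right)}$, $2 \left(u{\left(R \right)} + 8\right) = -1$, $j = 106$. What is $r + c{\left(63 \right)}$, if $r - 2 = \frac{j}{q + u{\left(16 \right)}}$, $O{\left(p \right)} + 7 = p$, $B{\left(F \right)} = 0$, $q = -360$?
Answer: $- \frac{3897}{737} \approx -5.2877$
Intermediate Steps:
$u{\left(R \right)} = - \frac{17}{2}$ ($u{\left(R \right)} = -8 + \frac{1}{2} \left(-1\right) = -8 - \frac{1}{2} = - \frac{17}{2}$)
$O{\left(p \right)} = -7 + p$
$c{\left(w \right)} = -7$ ($c{\left(w \right)} = -7 + 0 = -7$)
$r = \frac{1262}{737}$ ($r = 2 + \frac{106}{-360 - \frac{17}{2}} = 2 + \frac{106}{- \frac{737}{2}} = 2 + 106 \left(- \frac{2}{737}\right) = 2 - \frac{212}{737} = \frac{1262}{737} \approx 1.7123$)
$r + c{\left(63 \right)} = \frac{1262}{737} - 7 = - \frac{3897}{737}$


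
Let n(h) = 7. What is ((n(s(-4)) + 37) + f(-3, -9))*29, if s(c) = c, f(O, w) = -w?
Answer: 1537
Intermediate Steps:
((n(s(-4)) + 37) + f(-3, -9))*29 = ((7 + 37) - 1*(-9))*29 = (44 + 9)*29 = 53*29 = 1537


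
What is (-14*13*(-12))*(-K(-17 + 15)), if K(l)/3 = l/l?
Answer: -6552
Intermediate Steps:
K(l) = 3 (K(l) = 3*(l/l) = 3*1 = 3)
(-14*13*(-12))*(-K(-17 + 15)) = (-14*13*(-12))*(-1*3) = -182*(-12)*(-3) = 2184*(-3) = -6552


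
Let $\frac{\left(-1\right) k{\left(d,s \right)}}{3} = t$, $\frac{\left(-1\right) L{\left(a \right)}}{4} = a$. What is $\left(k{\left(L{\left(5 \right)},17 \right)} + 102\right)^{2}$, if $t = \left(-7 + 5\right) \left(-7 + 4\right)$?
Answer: $7056$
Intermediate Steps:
$L{\left(a \right)} = - 4 a$
$t = 6$ ($t = \left(-2\right) \left(-3\right) = 6$)
$k{\left(d,s \right)} = -18$ ($k{\left(d,s \right)} = \left(-3\right) 6 = -18$)
$\left(k{\left(L{\left(5 \right)},17 \right)} + 102\right)^{2} = \left(-18 + 102\right)^{2} = 84^{2} = 7056$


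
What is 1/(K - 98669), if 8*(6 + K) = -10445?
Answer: -8/799845 ≈ -1.0002e-5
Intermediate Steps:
K = -10493/8 (K = -6 + (⅛)*(-10445) = -6 - 10445/8 = -10493/8 ≈ -1311.6)
1/(K - 98669) = 1/(-10493/8 - 98669) = 1/(-799845/8) = -8/799845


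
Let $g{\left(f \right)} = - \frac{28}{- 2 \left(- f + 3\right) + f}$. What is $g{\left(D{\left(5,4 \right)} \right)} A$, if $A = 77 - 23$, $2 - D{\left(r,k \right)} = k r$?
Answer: $\frac{126}{5} \approx 25.2$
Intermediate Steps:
$D{\left(r,k \right)} = 2 - k r$
$g{\left(f \right)} = - \frac{28}{-6 + 3 f}$ ($g{\left(f \right)} = - \frac{28}{- 2 \left(3 - f\right) + f} = - \frac{28}{\left(-6 + 2 f\right) + f} = - \frac{28}{-6 + 3 f}$)
$A = 54$ ($A = 77 - 23 = 54$)
$g{\left(D{\left(5,4 \right)} \right)} A = - \frac{28}{-6 + 3 \left(2 - 4 \cdot 5\right)} 54 = - \frac{28}{-6 + 3 \left(2 - 20\right)} 54 = - \frac{28}{-6 + 3 \left(-18\right)} 54 = - \frac{28}{-6 - 54} \cdot 54 = - \frac{28}{-60} \cdot 54 = \left(-28\right) \left(- \frac{1}{60}\right) 54 = \frac{7}{15} \cdot 54 = \frac{126}{5}$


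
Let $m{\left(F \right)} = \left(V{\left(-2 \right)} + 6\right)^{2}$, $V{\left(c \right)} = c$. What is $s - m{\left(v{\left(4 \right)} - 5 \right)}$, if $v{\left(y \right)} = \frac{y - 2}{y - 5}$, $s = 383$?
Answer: $367$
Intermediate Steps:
$v{\left(y \right)} = \frac{-2 + y}{-5 + y}$
$m{\left(F \right)} = 16$ ($m{\left(F \right)} = \left(-2 + 6\right)^{2} = 4^{2} = 16$)
$s - m{\left(v{\left(4 \right)} - 5 \right)} = 383 - 16 = 367$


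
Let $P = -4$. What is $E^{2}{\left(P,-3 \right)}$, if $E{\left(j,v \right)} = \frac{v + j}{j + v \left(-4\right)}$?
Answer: $\frac{49}{64} \approx 0.76563$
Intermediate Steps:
$E{\left(j,v \right)} = \frac{j + v}{j - 4 v}$
$E^{2}{\left(P,-3 \right)} = \left(\frac{-4 - 3}{-4 - -12}\right)^{2} = \left(\frac{1}{-4 + 12} \left(-7\right)\right)^{2} = \left(\frac{1}{8} \left(-7\right)\right)^{2} = \left(- \frac{7}{8}\right)^{2} = \frac{49}{64}$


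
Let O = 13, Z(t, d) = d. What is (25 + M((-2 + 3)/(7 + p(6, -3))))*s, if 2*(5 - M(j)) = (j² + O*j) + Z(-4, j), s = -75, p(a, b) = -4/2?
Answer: -4287/2 ≈ -2143.5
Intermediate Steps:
p(a, b) = -2 (p(a, b) = -4*½ = -2)
M(j) = 5 - 7*j - j²/2 (M(j) = 5 - ((j² + 13*j) + j)/2 = 5 - (j² + 14*j)/2 = 5 + (-7*j - j²/2) = 5 - 7*j - j²/2)
(25 + M((-2 + 3)/(7 + p(6, -3))))*s = (25 + (5 - 7*(-2 + 3)/(7 - 2) - (-2 + 3)²/(7 - 2)²/2))*(-75) = (25 + (5 - 7/5 - (1/5)²/2))*(-75) = (25 + (5 - 7/5 - (1*(⅕))²/2))*(-75) = (25 + (5 - 7*⅕ - (⅕)²/2))*(-75) = (25 + (5 - 7/5 - ½*1/25))*(-75) = (25 + (5 - 7/5 - 1/50))*(-75) = (25 + 179/50)*(-75) = (1429/50)*(-75) = -4287/2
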